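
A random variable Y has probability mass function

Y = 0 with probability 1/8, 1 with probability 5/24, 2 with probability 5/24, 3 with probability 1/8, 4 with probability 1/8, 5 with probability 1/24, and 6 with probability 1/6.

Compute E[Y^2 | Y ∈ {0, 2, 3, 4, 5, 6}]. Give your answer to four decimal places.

P(Y ∈ {0, 2, 3, 4, 5, 6}) = 1/8 + 5/24 + 1/8 + 1/8 + 1/24 + 1/6 = 19/24.
E[Y^2 | Y ∈ {0, 2, 3, 4, 5, 6}] = [0·1/8 + 4·5/24 + 9·1/8 + 16·1/8 + 25·1/24 + 36·1/6] / (19/24)
 = 11 / (19/24)
 = 264/19

13.8947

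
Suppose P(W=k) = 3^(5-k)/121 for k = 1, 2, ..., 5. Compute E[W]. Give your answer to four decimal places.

E[W] = Σ w·P(W=w)
 = 1·81/121 + 2·27/121 + 3·9/121 + 4·3/121 + 5·1/121
 = 81/121 + 54/121 + 27/121 + 12/121 + 5/121
 = 179/121

1.4793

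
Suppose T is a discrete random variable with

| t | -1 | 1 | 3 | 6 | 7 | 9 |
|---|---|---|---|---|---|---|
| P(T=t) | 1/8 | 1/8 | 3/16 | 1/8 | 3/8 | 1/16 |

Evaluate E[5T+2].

E[5T+2] = Σ (5t+2)·P(T=t)
 = (-3)·1/8 + 7·1/8 + 17·3/16 + 32·1/8 + 37·3/8 + 47·1/16
 = (-3/8) + 7/8 + 51/16 + 4 + 111/8 + 47/16
 = 49/2

24.5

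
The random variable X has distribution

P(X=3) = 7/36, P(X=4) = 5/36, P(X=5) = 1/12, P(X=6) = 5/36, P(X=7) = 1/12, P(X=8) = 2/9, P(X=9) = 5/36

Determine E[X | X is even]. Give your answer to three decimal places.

6.333

P(X is even) = 5/36 + 5/36 + 2/9 = 1/2.
E[X | X is even] = [4·5/36 + 6·5/36 + 8·2/9] / (1/2)
 = 19/6 / (1/2)
 = 19/3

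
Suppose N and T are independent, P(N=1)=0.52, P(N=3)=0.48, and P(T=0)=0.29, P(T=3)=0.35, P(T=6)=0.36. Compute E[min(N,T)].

E[min(N,T)] = Σ_n Σ_t min(n,t) · P(N=n)P(T=t)
 = 0·0.1508 + 1·0.182 + 1·0.1872 + 0·0.1392 + 3·0.168 + 3·0.1728
 = 0 + 0.182 + 0.1872 + 0 + 0.504 + 0.5184
 = 1.3916

1.3916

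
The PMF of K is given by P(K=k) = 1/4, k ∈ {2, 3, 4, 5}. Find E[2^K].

E[2^K] = Σ 2^k·P(K=k)
 = 4·1/4 + 8·1/4 + 16·1/4 + 32·1/4
 = 1 + 2 + 4 + 8
 = 15

15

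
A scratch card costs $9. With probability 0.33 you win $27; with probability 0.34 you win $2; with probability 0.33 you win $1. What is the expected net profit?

E[payout] = 27·0.33 + 2·0.34 + 1·0.33
 = 8.91 + 0.68 + 0.33
 = 9.92
Net = 9.92 - 9 = 0.92

0.92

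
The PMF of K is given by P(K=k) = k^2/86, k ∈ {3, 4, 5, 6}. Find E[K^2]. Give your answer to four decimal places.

E[K^2] = Σ k^2·P(K=k)
 = 9·9/86 + 16·8/43 + 25·25/86 + 36·18/43
 = 81/86 + 128/43 + 625/86 + 648/43
 = 1129/43

26.2558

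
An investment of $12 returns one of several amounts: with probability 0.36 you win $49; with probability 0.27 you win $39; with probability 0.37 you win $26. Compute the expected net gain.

E[payout] = 49·0.36 + 39·0.27 + 26·0.37
 = 17.64 + 10.53 + 9.62
 = 37.79
Net = 37.79 - 12 = 25.79

25.79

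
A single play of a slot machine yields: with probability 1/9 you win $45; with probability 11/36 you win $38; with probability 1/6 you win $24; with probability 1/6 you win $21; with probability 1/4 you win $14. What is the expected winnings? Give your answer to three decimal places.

27.611

E[payout] = 45·1/9 + 38·11/36 + 24·1/6 + 21·1/6 + 14·1/4
 = 5 + 209/18 + 4 + 7/2 + 7/2
 = 497/18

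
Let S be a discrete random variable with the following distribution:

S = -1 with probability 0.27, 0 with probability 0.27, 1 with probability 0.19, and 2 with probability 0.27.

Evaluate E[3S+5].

6.38

E[3S+5] = Σ (3s+5)·P(S=s)
 = 2·0.27 + 5·0.27 + 8·0.19 + 11·0.27
 = 0.54 + 1.35 + 1.52 + 2.97
 = 6.38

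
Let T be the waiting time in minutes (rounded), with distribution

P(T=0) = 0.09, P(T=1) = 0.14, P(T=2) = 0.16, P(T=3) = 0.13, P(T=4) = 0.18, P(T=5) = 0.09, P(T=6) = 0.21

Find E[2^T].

E[2^T] = Σ 2^t·P(T=t)
 = 1·0.09 + 2·0.14 + 4·0.16 + 8·0.13 + 16·0.18 + 32·0.09 + 64·0.21
 = 0.09 + 0.28 + 0.64 + 1.04 + 2.88 + 2.88 + 13.44
 = 21.25

21.25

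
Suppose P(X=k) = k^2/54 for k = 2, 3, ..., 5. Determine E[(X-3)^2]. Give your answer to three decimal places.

E[(X-3)^2] = Σ (x-3)^2·P(X=x)
 = 1·2/27 + 0·1/6 + 1·8/27 + 4·25/54
 = 2/27 + 0 + 8/27 + 50/27
 = 20/9

2.222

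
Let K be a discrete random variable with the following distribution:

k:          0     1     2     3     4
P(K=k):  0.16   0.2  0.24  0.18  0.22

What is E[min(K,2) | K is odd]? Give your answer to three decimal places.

1.474

P(K is odd) = 0.2 + 0.18 = 0.38.
E[min(K,2) | K is odd] = [1·0.2 + 2·0.18] / 0.38
 = 0.56 / 0.38
 = 28/19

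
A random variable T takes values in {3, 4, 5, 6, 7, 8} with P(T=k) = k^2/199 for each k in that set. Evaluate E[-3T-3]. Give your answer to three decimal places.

E[-3T-3] = Σ (-3t-3)·P(T=t)
 = (-12)·9/199 + (-15)·16/199 + (-18)·25/199 + (-21)·36/199 + (-24)·49/199 + (-27)·64/199
 = (-108/199) + (-240/199) + (-450/199) + (-756/199) + (-1176/199) + (-1728/199)
 = -4458/199

-22.402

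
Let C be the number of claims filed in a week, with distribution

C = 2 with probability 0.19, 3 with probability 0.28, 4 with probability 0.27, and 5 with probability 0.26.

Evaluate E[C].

E[C] = Σ c·P(C=c)
 = 2·0.19 + 3·0.28 + 4·0.27 + 5·0.26
 = 0.38 + 0.84 + 1.08 + 1.3
 = 3.6

3.6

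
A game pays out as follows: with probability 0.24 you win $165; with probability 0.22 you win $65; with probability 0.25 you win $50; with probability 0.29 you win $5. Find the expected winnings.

67.85

E[payout] = 165·0.24 + 65·0.22 + 50·0.25 + 5·0.29
 = 39.6 + 14.3 + 12.5 + 1.45
 = 67.85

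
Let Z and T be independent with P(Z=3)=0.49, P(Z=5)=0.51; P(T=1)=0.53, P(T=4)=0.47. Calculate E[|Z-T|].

2.0706

E[|Z-T|] = Σ_z Σ_t |z-t| · P(Z=z)P(T=t)
 = 2·0.2597 + 1·0.2303 + 4·0.2703 + 1·0.2397
 = 0.5194 + 0.2303 + 1.0812 + 0.2397
 = 2.0706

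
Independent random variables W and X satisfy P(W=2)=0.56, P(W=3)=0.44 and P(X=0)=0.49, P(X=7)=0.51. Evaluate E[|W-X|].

3.5212

E[|W-X|] = Σ_w Σ_x |w-x| · P(W=w)P(X=x)
 = 2·0.2744 + 5·0.2856 + 3·0.2156 + 4·0.2244
 = 0.5488 + 1.428 + 0.6468 + 0.8976
 = 3.5212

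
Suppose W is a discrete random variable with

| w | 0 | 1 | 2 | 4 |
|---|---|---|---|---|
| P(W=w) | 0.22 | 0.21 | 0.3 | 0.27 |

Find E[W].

1.89

E[W] = Σ w·P(W=w)
 = 0·0.22 + 1·0.21 + 2·0.3 + 4·0.27
 = 0 + 0.21 + 0.6 + 1.08
 = 1.89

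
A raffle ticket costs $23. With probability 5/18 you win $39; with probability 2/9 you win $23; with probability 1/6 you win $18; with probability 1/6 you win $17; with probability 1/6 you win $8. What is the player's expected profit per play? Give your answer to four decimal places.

E[payout] = 39·5/18 + 23·2/9 + 18·1/6 + 17·1/6 + 8·1/6
 = 65/6 + 46/9 + 3 + 17/6 + 4/3
 = 208/9
Net = 208/9 - 23 = 1/9

0.1111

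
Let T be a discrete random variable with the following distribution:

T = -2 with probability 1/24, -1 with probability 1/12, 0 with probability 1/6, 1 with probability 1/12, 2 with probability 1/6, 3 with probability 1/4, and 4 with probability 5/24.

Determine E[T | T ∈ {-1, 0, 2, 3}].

P(T ∈ {-1, 0, 2, 3}) = 1/12 + 1/6 + 1/6 + 1/4 = 2/3.
E[T | T ∈ {-1, 0, 2, 3}] = [(-1)·1/12 + 0·1/6 + 2·1/6 + 3·1/4] / (2/3)
 = 1 / (2/3)
 = 3/2

1.5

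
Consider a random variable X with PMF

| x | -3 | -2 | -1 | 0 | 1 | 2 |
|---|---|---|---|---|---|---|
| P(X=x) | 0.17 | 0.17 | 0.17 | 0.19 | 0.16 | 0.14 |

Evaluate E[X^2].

E[X^2] = Σ x^2·P(X=x)
 = 9·0.17 + 4·0.17 + 1·0.17 + 0·0.19 + 1·0.16 + 4·0.14
 = 1.53 + 0.68 + 0.17 + 0 + 0.16 + 0.56
 = 3.1

3.1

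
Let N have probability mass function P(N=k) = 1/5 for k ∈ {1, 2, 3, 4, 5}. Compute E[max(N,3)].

3.6

E[max(N,3)] = Σ max(n,3)·P(N=n)
 = 3·1/5 + 3·1/5 + 3·1/5 + 4·1/5 + 5·1/5
 = 3/5 + 3/5 + 3/5 + 4/5 + 1
 = 18/5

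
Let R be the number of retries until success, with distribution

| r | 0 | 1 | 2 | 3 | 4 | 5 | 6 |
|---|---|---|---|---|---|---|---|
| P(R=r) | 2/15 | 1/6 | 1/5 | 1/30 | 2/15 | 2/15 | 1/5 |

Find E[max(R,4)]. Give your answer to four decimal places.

4.5333

E[max(R,4)] = Σ max(r,4)·P(R=r)
 = 4·2/15 + 4·1/6 + 4·1/5 + 4·1/30 + 4·2/15 + 5·2/15 + 6·1/5
 = 8/15 + 2/3 + 4/5 + 2/15 + 8/15 + 2/3 + 6/5
 = 68/15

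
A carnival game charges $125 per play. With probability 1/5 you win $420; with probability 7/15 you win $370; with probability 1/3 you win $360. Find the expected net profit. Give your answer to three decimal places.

E[payout] = 420·1/5 + 370·7/15 + 360·1/3
 = 84 + 518/3 + 120
 = 1130/3
Net = 1130/3 - 125 = 755/3

251.667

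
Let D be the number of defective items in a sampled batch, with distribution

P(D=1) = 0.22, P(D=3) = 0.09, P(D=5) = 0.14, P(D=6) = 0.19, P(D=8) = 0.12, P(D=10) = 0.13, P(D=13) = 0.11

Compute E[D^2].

50.64

E[D^2] = Σ d^2·P(D=d)
 = 1·0.22 + 9·0.09 + 25·0.14 + 36·0.19 + 64·0.12 + 100·0.13 + 169·0.11
 = 0.22 + 0.81 + 3.5 + 6.84 + 7.68 + 13 + 18.59
 = 50.64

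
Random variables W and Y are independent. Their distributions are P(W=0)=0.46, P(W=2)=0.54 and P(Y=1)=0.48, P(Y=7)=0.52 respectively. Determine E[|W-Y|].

E[|W-Y|] = Σ_w Σ_y |w-y| · P(W=w)P(Y=y)
 = 1·0.2208 + 7·0.2392 + 1·0.2592 + 5·0.2808
 = 0.2208 + 1.6744 + 0.2592 + 1.404
 = 3.5584

3.5584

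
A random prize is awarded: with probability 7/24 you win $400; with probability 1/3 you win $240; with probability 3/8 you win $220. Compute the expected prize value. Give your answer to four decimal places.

279.1667

E[payout] = 400·7/24 + 240·1/3 + 220·3/8
 = 350/3 + 80 + 165/2
 = 1675/6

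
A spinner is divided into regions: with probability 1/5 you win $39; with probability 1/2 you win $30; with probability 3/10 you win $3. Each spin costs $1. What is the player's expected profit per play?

22.7

E[payout] = 39·1/5 + 30·1/2 + 3·3/10
 = 39/5 + 15 + 9/10
 = 237/10
Net = 237/10 - 1 = 227/10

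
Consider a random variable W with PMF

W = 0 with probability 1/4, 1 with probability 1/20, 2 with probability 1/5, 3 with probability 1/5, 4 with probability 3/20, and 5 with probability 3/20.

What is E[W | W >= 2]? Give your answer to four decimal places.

P(W >= 2) = 1/5 + 1/5 + 3/20 + 3/20 = 7/10.
E[W | W >= 2] = [2·1/5 + 3·1/5 + 4·3/20 + 5·3/20] / (7/10)
 = 47/20 / (7/10)
 = 47/14

3.3571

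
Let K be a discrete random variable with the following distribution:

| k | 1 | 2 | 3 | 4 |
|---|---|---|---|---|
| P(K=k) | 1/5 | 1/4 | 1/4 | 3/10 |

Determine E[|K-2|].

1.05

E[|K-2|] = Σ |k-2|·P(K=k)
 = 1·1/5 + 0·1/4 + 1·1/4 + 2·3/10
 = 1/5 + 0 + 1/4 + 3/5
 = 21/20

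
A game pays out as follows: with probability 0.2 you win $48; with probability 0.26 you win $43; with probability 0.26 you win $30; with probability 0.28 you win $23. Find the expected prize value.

35.02

E[payout] = 48·0.2 + 43·0.26 + 30·0.26 + 23·0.28
 = 9.6 + 11.18 + 7.8 + 6.44
 = 35.02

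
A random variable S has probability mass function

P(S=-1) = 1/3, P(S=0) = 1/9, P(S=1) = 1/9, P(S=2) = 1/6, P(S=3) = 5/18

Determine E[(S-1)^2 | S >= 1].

P(S >= 1) = 1/9 + 1/6 + 5/18 = 5/9.
E[(S-1)^2 | S >= 1] = [0·1/9 + 1·1/6 + 4·5/18] / (5/9)
 = 23/18 / (5/9)
 = 23/10

2.3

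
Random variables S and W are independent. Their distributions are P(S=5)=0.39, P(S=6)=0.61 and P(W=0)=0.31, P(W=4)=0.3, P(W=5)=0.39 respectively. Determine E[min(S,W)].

3.15

E[min(S,W)] = Σ_s Σ_w min(s,w) · P(S=s)P(W=w)
 = 0·0.1209 + 4·0.117 + 5·0.1521 + 0·0.1891 + 4·0.183 + 5·0.2379
 = 0 + 0.468 + 0.7605 + 0 + 0.732 + 1.1895
 = 3.15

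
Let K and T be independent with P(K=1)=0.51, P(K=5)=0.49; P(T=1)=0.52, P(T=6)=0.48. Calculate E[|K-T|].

2.4784

E[|K-T|] = Σ_k Σ_t |k-t| · P(K=k)P(T=t)
 = 0·0.2652 + 5·0.2448 + 4·0.2548 + 1·0.2352
 = 0 + 1.224 + 1.0192 + 0.2352
 = 2.4784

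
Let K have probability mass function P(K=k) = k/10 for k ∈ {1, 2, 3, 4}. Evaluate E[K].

E[K] = Σ k·P(K=k)
 = 1·1/10 + 2·1/5 + 3·3/10 + 4·2/5
 = 1/10 + 2/5 + 9/10 + 8/5
 = 3

3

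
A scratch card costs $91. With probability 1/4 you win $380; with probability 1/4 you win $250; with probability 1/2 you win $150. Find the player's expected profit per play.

E[payout] = 380·1/4 + 250·1/4 + 150·1/2
 = 95 + 125/2 + 75
 = 465/2
Net = 465/2 - 91 = 283/2

141.5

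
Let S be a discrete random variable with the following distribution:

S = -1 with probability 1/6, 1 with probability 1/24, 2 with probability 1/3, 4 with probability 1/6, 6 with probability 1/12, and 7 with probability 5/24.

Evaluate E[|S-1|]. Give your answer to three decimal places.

2.833

E[|S-1|] = Σ |s-1|·P(S=s)
 = 2·1/6 + 0·1/24 + 1·1/3 + 3·1/6 + 5·1/12 + 6·5/24
 = 1/3 + 0 + 1/3 + 1/2 + 5/12 + 5/4
 = 17/6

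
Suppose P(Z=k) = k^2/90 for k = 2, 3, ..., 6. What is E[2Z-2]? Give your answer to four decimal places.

E[2Z-2] = Σ (2z-2)·P(Z=z)
 = 2·2/45 + 4·1/10 + 6·8/45 + 8·5/18 + 10·2/5
 = 4/45 + 2/5 + 16/15 + 20/9 + 4
 = 70/9

7.7778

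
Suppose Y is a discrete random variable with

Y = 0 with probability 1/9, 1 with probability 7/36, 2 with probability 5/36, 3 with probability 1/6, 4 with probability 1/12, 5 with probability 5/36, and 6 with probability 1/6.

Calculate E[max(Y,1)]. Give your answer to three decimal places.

3.111

E[max(Y,1)] = Σ max(y,1)·P(Y=y)
 = 1·1/9 + 1·7/36 + 2·5/36 + 3·1/6 + 4·1/12 + 5·5/36 + 6·1/6
 = 1/9 + 7/36 + 5/18 + 1/2 + 1/3 + 25/36 + 1
 = 28/9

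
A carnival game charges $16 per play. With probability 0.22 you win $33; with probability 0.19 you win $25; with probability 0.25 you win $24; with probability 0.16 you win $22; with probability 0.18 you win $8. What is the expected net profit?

E[payout] = 33·0.22 + 25·0.19 + 24·0.25 + 22·0.16 + 8·0.18
 = 7.26 + 4.75 + 6 + 3.52 + 1.44
 = 22.97
Net = 22.97 - 16 = 6.97

6.97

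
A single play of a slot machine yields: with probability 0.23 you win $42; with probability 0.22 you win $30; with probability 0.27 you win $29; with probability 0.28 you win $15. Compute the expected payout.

E[payout] = 42·0.23 + 30·0.22 + 29·0.27 + 15·0.28
 = 9.66 + 6.6 + 7.83 + 4.2
 = 28.29

28.29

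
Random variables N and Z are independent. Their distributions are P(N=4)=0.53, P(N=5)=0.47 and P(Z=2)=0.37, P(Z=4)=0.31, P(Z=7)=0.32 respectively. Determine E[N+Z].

8.69

E[N+Z] = Σ_n Σ_z (n+z) · P(N=n)P(Z=z)
 = 6·0.1961 + 8·0.1643 + 11·0.1696 + 7·0.1739 + 9·0.1457 + 12·0.1504
 = 1.1766 + 1.3144 + 1.8656 + 1.2173 + 1.3113 + 1.8048
 = 8.69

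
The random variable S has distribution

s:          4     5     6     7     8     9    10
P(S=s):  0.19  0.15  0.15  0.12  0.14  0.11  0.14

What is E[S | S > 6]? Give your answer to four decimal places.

8.5294

P(S > 6) = 0.12 + 0.14 + 0.11 + 0.14 = 0.51.
E[S | S > 6] = [7·0.12 + 8·0.14 + 9·0.11 + 10·0.14] / 0.51
 = 4.35 / 0.51
 = 145/17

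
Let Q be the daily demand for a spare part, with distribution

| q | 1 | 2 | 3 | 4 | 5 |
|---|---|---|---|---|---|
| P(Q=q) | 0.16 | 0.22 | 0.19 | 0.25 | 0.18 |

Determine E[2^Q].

E[2^Q] = Σ 2^q·P(Q=q)
 = 2·0.16 + 4·0.22 + 8·0.19 + 16·0.25 + 32·0.18
 = 0.32 + 0.88 + 1.52 + 4 + 5.76
 = 12.48

12.48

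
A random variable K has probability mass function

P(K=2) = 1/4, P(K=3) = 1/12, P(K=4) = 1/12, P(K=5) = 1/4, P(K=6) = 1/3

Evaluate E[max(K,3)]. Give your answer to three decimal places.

E[max(K,3)] = Σ max(k,3)·P(K=k)
 = 3·1/4 + 3·1/12 + 4·1/12 + 5·1/4 + 6·1/3
 = 3/4 + 1/4 + 1/3 + 5/4 + 2
 = 55/12

4.583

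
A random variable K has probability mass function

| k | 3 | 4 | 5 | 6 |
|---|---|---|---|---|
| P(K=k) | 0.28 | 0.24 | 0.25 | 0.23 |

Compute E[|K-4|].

0.99

E[|K-4|] = Σ |k-4|·P(K=k)
 = 1·0.28 + 0·0.24 + 1·0.25 + 2·0.23
 = 0.28 + 0 + 0.25 + 0.46
 = 0.99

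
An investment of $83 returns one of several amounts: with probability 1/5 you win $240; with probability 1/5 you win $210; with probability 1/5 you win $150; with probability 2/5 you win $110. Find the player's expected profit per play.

81

E[payout] = 240·1/5 + 210·1/5 + 150·1/5 + 110·2/5
 = 48 + 42 + 30 + 44
 = 164
Net = 164 - 83 = 81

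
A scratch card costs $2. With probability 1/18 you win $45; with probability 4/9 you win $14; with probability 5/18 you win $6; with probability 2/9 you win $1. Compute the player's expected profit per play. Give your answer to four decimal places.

8.6111

E[payout] = 45·1/18 + 14·4/9 + 6·5/18 + 1·2/9
 = 5/2 + 56/9 + 5/3 + 2/9
 = 191/18
Net = 191/18 - 2 = 155/18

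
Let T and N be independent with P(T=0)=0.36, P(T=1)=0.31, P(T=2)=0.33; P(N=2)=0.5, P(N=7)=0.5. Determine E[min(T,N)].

E[min(T,N)] = Σ_t Σ_n min(t,n) · P(T=t)P(N=n)
 = 0·0.18 + 0·0.18 + 1·0.155 + 1·0.155 + 2·0.165 + 2·0.165
 = 0 + 0 + 0.155 + 0.155 + 0.33 + 0.33
 = 0.97

0.97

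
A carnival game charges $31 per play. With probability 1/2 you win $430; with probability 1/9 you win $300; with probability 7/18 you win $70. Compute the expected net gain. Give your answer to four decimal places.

E[payout] = 430·1/2 + 300·1/9 + 70·7/18
 = 215 + 100/3 + 245/9
 = 2480/9
Net = 2480/9 - 31 = 2201/9

244.5556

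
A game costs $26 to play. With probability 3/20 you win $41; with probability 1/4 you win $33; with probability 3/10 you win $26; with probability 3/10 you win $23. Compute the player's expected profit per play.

E[payout] = 41·3/20 + 33·1/4 + 26·3/10 + 23·3/10
 = 123/20 + 33/4 + 39/5 + 69/10
 = 291/10
Net = 291/10 - 26 = 31/10

3.1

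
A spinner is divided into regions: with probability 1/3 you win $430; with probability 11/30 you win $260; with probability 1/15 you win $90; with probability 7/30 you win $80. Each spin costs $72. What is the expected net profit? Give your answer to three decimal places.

E[payout] = 430·1/3 + 260·11/30 + 90·1/15 + 80·7/30
 = 430/3 + 286/3 + 6 + 56/3
 = 790/3
Net = 790/3 - 72 = 574/3

191.333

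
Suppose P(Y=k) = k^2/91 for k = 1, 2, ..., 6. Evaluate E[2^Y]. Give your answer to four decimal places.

E[2^Y] = Σ 2^y·P(Y=y)
 = 2·1/91 + 4·4/91 + 8·9/91 + 16·16/91 + 32·25/91 + 64·36/91
 = 2/91 + 16/91 + 72/91 + 256/91 + 800/91 + 2304/91
 = 3450/91

37.9121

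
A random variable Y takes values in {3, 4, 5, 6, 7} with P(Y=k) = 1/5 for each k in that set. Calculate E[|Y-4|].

1.4

E[|Y-4|] = Σ |y-4|·P(Y=y)
 = 1·1/5 + 0·1/5 + 1·1/5 + 2·1/5 + 3·1/5
 = 1/5 + 0 + 1/5 + 2/5 + 3/5
 = 7/5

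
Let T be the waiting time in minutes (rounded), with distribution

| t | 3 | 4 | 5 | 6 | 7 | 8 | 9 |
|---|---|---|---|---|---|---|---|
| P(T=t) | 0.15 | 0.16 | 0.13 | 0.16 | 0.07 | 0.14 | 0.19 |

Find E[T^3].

E[T^3] = Σ t^3·P(T=t)
 = 27·0.15 + 64·0.16 + 125·0.13 + 216·0.16 + 343·0.07 + 512·0.14 + 729·0.19
 = 4.05 + 10.24 + 16.25 + 34.56 + 24.01 + 71.68 + 138.51
 = 299.3

299.3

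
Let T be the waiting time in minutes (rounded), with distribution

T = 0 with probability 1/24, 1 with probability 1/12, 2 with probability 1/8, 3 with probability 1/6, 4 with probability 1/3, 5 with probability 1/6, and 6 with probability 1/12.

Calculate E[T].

3.5

E[T] = Σ t·P(T=t)
 = 0·1/24 + 1·1/12 + 2·1/8 + 3·1/6 + 4·1/3 + 5·1/6 + 6·1/12
 = 0 + 1/12 + 1/4 + 1/2 + 4/3 + 5/6 + 1/2
 = 7/2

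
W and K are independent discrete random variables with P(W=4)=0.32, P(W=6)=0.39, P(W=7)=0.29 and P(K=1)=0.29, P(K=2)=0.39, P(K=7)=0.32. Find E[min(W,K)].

2.878

E[min(W,K)] = Σ_w Σ_k min(w,k) · P(W=w)P(K=k)
 = 1·0.0928 + 2·0.1248 + 4·0.1024 + 1·0.1131 + 2·0.1521 + 6·0.1248 + 1·0.0841 + 2·0.1131 + 7·0.0928
 = 0.0928 + 0.2496 + 0.4096 + 0.1131 + 0.3042 + 0.7488 + 0.0841 + 0.2262 + 0.6496
 = 2.878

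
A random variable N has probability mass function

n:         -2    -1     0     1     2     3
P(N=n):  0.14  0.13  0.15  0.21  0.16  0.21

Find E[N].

0.75

E[N] = Σ n·P(N=n)
 = (-2)·0.14 + (-1)·0.13 + 0·0.15 + 1·0.21 + 2·0.16 + 3·0.21
 = (-0.28) + (-0.13) + 0 + 0.21 + 0.32 + 0.63
 = 0.75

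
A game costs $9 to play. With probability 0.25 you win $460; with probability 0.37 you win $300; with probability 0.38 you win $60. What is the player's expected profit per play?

E[payout] = 460·0.25 + 300·0.37 + 60·0.38
 = 115 + 111 + 22.8
 = 248.8
Net = 248.8 - 9 = 239.8

239.8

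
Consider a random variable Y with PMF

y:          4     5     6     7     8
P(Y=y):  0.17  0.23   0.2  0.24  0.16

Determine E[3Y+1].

E[3Y+1] = Σ (3y+1)·P(Y=y)
 = 13·0.17 + 16·0.23 + 19·0.2 + 22·0.24 + 25·0.16
 = 2.21 + 3.68 + 3.8 + 5.28 + 4
 = 18.97

18.97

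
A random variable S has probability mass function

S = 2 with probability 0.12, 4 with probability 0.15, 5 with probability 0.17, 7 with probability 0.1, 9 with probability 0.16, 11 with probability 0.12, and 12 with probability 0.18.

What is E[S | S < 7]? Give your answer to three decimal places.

P(S < 7) = 0.12 + 0.15 + 0.17 = 0.44.
E[S | S < 7] = [2·0.12 + 4·0.15 + 5·0.17] / 0.44
 = 1.69 / 0.44
 = 169/44

3.841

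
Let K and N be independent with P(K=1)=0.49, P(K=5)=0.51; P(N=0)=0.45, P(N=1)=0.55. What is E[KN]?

1.672

E[KN] = Σ_k Σ_n kn · P(K=k)P(N=n)
 = 0·0.2205 + 1·0.2695 + 0·0.2295 + 5·0.2805
 = 0 + 0.2695 + 0 + 1.4025
 = 1.672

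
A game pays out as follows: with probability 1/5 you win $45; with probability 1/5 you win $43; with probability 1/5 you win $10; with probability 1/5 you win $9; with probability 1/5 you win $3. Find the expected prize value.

E[payout] = 45·1/5 + 43·1/5 + 10·1/5 + 9·1/5 + 3·1/5
 = 9 + 43/5 + 2 + 9/5 + 3/5
 = 22

22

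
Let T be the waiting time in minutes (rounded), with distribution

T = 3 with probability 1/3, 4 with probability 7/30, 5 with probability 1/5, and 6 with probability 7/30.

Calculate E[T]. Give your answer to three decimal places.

4.333

E[T] = Σ t·P(T=t)
 = 3·1/3 + 4·7/30 + 5·1/5 + 6·7/30
 = 1 + 14/15 + 1 + 7/5
 = 13/3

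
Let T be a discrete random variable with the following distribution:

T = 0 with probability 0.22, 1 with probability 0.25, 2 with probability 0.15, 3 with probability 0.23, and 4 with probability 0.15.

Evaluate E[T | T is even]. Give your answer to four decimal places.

P(T is even) = 0.22 + 0.15 + 0.15 = 0.52.
E[T | T is even] = [0·0.22 + 2·0.15 + 4·0.15] / 0.52
 = 0.9 / 0.52
 = 45/26

1.7308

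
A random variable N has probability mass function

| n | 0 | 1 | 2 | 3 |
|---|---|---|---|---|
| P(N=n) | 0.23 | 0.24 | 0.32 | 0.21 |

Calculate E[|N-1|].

E[|N-1|] = Σ |n-1|·P(N=n)
 = 1·0.23 + 0·0.24 + 1·0.32 + 2·0.21
 = 0.23 + 0 + 0.32 + 0.42
 = 0.97

0.97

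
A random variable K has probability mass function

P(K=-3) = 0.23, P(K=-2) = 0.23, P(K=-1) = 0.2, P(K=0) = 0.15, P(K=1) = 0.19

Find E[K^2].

E[K^2] = Σ k^2·P(K=k)
 = 9·0.23 + 4·0.23 + 1·0.2 + 0·0.15 + 1·0.19
 = 2.07 + 0.92 + 0.2 + 0 + 0.19
 = 3.38

3.38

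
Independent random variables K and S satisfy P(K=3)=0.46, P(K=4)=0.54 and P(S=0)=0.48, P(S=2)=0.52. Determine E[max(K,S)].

E[max(K,S)] = Σ_k Σ_s max(k,s) · P(K=k)P(S=s)
 = 3·0.2208 + 3·0.2392 + 4·0.2592 + 4·0.2808
 = 0.6624 + 0.7176 + 1.0368 + 1.1232
 = 3.54

3.54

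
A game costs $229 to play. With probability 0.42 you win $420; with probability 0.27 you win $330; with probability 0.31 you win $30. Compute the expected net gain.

E[payout] = 420·0.42 + 330·0.27 + 30·0.31
 = 176.4 + 89.1 + 9.3
 = 274.8
Net = 274.8 - 229 = 45.8

45.8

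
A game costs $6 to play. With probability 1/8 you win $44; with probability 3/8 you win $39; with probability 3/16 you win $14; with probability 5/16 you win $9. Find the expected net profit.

E[payout] = 44·1/8 + 39·3/8 + 14·3/16 + 9·5/16
 = 11/2 + 117/8 + 21/8 + 45/16
 = 409/16
Net = 409/16 - 6 = 313/16

19.5625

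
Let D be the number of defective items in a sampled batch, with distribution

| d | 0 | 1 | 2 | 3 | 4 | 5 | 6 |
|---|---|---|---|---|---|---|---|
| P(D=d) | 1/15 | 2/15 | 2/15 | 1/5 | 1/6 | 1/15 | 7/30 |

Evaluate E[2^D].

E[2^D] = Σ 2^d·P(D=d)
 = 1·1/15 + 2·2/15 + 4·2/15 + 8·1/5 + 16·1/6 + 32·1/15 + 64·7/30
 = 1/15 + 4/15 + 8/15 + 8/5 + 8/3 + 32/15 + 224/15
 = 111/5

22.2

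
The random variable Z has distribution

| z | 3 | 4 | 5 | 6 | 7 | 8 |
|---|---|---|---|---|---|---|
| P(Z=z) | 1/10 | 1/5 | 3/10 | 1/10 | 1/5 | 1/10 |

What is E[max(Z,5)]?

5.8

E[max(Z,5)] = Σ max(z,5)·P(Z=z)
 = 5·1/10 + 5·1/5 + 5·3/10 + 6·1/10 + 7·1/5 + 8·1/10
 = 1/2 + 1 + 3/2 + 3/5 + 7/5 + 4/5
 = 29/5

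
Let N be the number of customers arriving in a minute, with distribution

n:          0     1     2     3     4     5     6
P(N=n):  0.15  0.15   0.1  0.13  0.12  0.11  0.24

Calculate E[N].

3.21

E[N] = Σ n·P(N=n)
 = 0·0.15 + 1·0.15 + 2·0.1 + 3·0.13 + 4·0.12 + 5·0.11 + 6·0.24
 = 0 + 0.15 + 0.2 + 0.39 + 0.48 + 0.55 + 1.44
 = 3.21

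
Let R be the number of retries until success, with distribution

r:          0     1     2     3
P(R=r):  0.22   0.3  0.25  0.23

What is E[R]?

E[R] = Σ r·P(R=r)
 = 0·0.22 + 1·0.3 + 2·0.25 + 3·0.23
 = 0 + 0.3 + 0.5 + 0.69
 = 1.49

1.49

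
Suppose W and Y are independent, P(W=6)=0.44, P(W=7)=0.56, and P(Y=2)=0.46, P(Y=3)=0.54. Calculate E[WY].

16.6624

E[WY] = Σ_w Σ_y wy · P(W=w)P(Y=y)
 = 12·0.2024 + 18·0.2376 + 14·0.2576 + 21·0.3024
 = 2.4288 + 4.2768 + 3.6064 + 6.3504
 = 16.6624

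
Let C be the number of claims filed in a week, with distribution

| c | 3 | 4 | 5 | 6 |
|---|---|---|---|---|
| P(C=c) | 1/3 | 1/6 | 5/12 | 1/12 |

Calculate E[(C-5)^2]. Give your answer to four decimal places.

E[(C-5)^2] = Σ (c-5)^2·P(C=c)
 = 4·1/3 + 1·1/6 + 0·5/12 + 1·1/12
 = 4/3 + 1/6 + 0 + 1/12
 = 19/12

1.5833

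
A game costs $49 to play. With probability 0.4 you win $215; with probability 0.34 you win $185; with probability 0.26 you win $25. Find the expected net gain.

106.4

E[payout] = 215·0.4 + 185·0.34 + 25·0.26
 = 86 + 62.9 + 6.5
 = 155.4
Net = 155.4 - 49 = 106.4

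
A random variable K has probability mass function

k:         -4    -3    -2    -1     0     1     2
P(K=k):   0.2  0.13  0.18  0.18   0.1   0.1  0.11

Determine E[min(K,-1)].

E[min(K,-1)] = Σ min(k,-1)·P(K=k)
 = (-4)·0.2 + (-3)·0.13 + (-2)·0.18 + (-1)·0.18 + (-1)·0.1 + (-1)·0.1 + (-1)·0.11
 = (-0.8) + (-0.39) + (-0.36) + (-0.18) + (-0.1) + (-0.1) + (-0.11)
 = -2.04

-2.04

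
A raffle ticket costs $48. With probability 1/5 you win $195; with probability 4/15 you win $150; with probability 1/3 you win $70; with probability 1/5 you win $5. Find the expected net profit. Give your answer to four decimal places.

E[payout] = 195·1/5 + 150·4/15 + 70·1/3 + 5·1/5
 = 39 + 40 + 70/3 + 1
 = 310/3
Net = 310/3 - 48 = 166/3

55.3333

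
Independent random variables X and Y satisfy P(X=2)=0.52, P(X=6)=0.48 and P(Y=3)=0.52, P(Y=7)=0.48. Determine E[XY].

E[XY] = Σ_x Σ_y xy · P(X=x)P(Y=y)
 = 6·0.2704 + 14·0.2496 + 18·0.2496 + 42·0.2304
 = 1.6224 + 3.4944 + 4.4928 + 9.6768
 = 19.2864

19.2864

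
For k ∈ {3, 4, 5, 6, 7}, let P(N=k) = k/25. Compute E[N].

E[N] = Σ n·P(N=n)
 = 3·3/25 + 4·4/25 + 5·1/5 + 6·6/25 + 7·7/25
 = 9/25 + 16/25 + 1 + 36/25 + 49/25
 = 27/5

5.4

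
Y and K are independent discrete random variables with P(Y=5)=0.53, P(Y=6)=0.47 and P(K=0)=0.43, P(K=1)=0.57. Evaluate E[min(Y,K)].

E[min(Y,K)] = Σ_y Σ_k min(y,k) · P(Y=y)P(K=k)
 = 0·0.2279 + 1·0.3021 + 0·0.2021 + 1·0.2679
 = 0 + 0.3021 + 0 + 0.2679
 = 0.57

0.57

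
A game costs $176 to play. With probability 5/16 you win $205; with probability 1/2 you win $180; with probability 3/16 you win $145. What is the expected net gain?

5.25

E[payout] = 205·5/16 + 180·1/2 + 145·3/16
 = 1025/16 + 90 + 435/16
 = 725/4
Net = 725/4 - 176 = 21/4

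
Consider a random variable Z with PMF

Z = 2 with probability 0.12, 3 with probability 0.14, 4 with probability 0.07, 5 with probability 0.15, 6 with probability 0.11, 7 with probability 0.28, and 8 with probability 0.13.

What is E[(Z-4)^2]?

E[(Z-4)^2] = Σ (z-4)^2·P(Z=z)
 = 4·0.12 + 1·0.14 + 0·0.07 + 1·0.15 + 4·0.11 + 9·0.28 + 16·0.13
 = 0.48 + 0.14 + 0 + 0.15 + 0.44 + 2.52 + 2.08
 = 5.81

5.81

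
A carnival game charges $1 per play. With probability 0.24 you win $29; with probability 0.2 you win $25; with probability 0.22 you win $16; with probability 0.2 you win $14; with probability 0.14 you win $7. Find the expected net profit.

E[payout] = 29·0.24 + 25·0.2 + 16·0.22 + 14·0.2 + 7·0.14
 = 6.96 + 5 + 3.52 + 2.8 + 0.98
 = 19.26
Net = 19.26 - 1 = 18.26

18.26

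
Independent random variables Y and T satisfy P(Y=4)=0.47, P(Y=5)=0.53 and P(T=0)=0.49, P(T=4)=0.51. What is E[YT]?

E[YT] = Σ_y Σ_t yt · P(Y=y)P(T=t)
 = 0·0.2303 + 16·0.2397 + 0·0.2597 + 20·0.2703
 = 0 + 3.8352 + 0 + 5.406
 = 9.2412

9.2412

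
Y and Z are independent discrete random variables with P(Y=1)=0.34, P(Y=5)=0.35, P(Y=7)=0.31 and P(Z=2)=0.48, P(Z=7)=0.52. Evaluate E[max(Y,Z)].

E[max(Y,Z)] = Σ_y Σ_z max(y,z) · P(Y=y)P(Z=z)
 = 2·0.1632 + 7·0.1768 + 5·0.168 + 7·0.182 + 7·0.1488 + 7·0.1612
 = 0.3264 + 1.2376 + 0.84 + 1.274 + 1.0416 + 1.1284
 = 5.848

5.848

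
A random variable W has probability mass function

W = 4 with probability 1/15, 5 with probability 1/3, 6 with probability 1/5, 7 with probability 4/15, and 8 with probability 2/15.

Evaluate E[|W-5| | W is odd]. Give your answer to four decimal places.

P(W is odd) = 1/3 + 4/15 = 3/5.
E[|W-5| | W is odd] = [0·1/3 + 2·4/15] / (3/5)
 = 8/15 / (3/5)
 = 8/9

0.8889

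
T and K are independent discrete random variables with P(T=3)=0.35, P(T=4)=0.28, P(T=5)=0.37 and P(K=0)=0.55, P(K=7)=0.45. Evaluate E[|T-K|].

3.552

E[|T-K|] = Σ_t Σ_k |t-k| · P(T=t)P(K=k)
 = 3·0.1925 + 4·0.1575 + 4·0.154 + 3·0.126 + 5·0.2035 + 2·0.1665
 = 0.5775 + 0.63 + 0.616 + 0.378 + 1.0175 + 0.333
 = 3.552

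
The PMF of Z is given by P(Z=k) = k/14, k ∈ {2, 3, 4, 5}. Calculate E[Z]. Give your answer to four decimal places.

E[Z] = Σ z·P(Z=z)
 = 2·1/7 + 3·3/14 + 4·2/7 + 5·5/14
 = 2/7 + 9/14 + 8/7 + 25/14
 = 27/7

3.8571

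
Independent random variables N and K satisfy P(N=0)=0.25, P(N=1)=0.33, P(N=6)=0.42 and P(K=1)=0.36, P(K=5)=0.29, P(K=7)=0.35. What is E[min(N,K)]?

E[min(N,K)] = Σ_n Σ_k min(n,k) · P(N=n)P(K=k)
 = 0·0.09 + 0·0.0725 + 0·0.0875 + 1·0.1188 + 1·0.0957 + 1·0.1155 + 1·0.1512 + 5·0.1218 + 6·0.147
 = 0 + 0 + 0 + 0.1188 + 0.0957 + 0.1155 + 0.1512 + 0.609 + 0.882
 = 1.9722

1.9722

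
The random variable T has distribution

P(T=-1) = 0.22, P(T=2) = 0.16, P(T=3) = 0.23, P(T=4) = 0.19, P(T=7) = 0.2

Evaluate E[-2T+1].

-4.9

E[-2T+1] = Σ (-2t+1)·P(T=t)
 = 3·0.22 + (-3)·0.16 + (-5)·0.23 + (-7)·0.19 + (-13)·0.2
 = 0.66 + (-0.48) + (-1.15) + (-1.33) + (-2.6)
 = -4.9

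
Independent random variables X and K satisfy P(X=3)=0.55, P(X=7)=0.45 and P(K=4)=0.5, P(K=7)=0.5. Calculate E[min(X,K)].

4.125

E[min(X,K)] = Σ_x Σ_k min(x,k) · P(X=x)P(K=k)
 = 3·0.275 + 3·0.275 + 4·0.225 + 7·0.225
 = 0.825 + 0.825 + 0.9 + 1.575
 = 4.125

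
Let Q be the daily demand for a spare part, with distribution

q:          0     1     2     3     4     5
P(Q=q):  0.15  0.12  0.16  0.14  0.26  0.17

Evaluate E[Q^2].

10.43

E[Q^2] = Σ q^2·P(Q=q)
 = 0·0.15 + 1·0.12 + 4·0.16 + 9·0.14 + 16·0.26 + 25·0.17
 = 0 + 0.12 + 0.64 + 1.26 + 4.16 + 4.25
 = 10.43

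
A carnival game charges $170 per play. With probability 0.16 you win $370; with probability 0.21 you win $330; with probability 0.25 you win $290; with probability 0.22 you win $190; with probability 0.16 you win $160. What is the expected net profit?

98.4

E[payout] = 370·0.16 + 330·0.21 + 290·0.25 + 190·0.22 + 160·0.16
 = 59.2 + 69.3 + 72.5 + 41.8 + 25.6
 = 268.4
Net = 268.4 - 170 = 98.4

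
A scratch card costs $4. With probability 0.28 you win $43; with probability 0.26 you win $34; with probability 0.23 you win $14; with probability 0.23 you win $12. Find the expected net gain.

E[payout] = 43·0.28 + 34·0.26 + 14·0.23 + 12·0.23
 = 12.04 + 8.84 + 3.22 + 2.76
 = 26.86
Net = 26.86 - 4 = 22.86

22.86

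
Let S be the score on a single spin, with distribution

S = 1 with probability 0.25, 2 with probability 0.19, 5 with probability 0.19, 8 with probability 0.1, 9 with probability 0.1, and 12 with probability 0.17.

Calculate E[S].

5.32

E[S] = Σ s·P(S=s)
 = 1·0.25 + 2·0.19 + 5·0.19 + 8·0.1 + 9·0.1 + 12·0.17
 = 0.25 + 0.38 + 0.95 + 0.8 + 0.9 + 2.04
 = 5.32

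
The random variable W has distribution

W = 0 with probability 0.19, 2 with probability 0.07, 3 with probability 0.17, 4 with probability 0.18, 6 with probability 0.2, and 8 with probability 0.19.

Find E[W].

4.09

E[W] = Σ w·P(W=w)
 = 0·0.19 + 2·0.07 + 3·0.17 + 4·0.18 + 6·0.2 + 8·0.19
 = 0 + 0.14 + 0.51 + 0.72 + 1.2 + 1.52
 = 4.09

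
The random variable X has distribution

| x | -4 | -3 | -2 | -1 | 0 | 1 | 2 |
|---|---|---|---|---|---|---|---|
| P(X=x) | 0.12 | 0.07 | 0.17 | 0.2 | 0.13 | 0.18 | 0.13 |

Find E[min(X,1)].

-0.92

E[min(X,1)] = Σ min(x,1)·P(X=x)
 = (-4)·0.12 + (-3)·0.07 + (-2)·0.17 + (-1)·0.2 + 0·0.13 + 1·0.18 + 1·0.13
 = (-0.48) + (-0.21) + (-0.34) + (-0.2) + 0 + 0.18 + 0.13
 = -0.92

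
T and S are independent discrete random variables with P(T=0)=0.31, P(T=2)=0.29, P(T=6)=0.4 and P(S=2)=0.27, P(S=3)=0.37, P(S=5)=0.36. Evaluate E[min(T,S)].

1.96

E[min(T,S)] = Σ_t Σ_s min(t,s) · P(T=t)P(S=s)
 = 0·0.0837 + 0·0.1147 + 0·0.1116 + 2·0.0783 + 2·0.1073 + 2·0.1044 + 2·0.108 + 3·0.148 + 5·0.144
 = 0 + 0 + 0 + 0.1566 + 0.2146 + 0.2088 + 0.216 + 0.444 + 0.72
 = 1.96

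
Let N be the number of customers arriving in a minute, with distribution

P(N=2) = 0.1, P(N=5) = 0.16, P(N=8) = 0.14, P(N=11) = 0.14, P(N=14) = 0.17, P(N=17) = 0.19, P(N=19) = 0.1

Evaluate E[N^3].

2364.67

E[N^3] = Σ n^3·P(N=n)
 = 8·0.1 + 125·0.16 + 512·0.14 + 1331·0.14 + 2744·0.17 + 4913·0.19 + 6859·0.1
 = 0.8 + 20 + 71.68 + 186.34 + 466.48 + 933.47 + 685.9
 = 2364.67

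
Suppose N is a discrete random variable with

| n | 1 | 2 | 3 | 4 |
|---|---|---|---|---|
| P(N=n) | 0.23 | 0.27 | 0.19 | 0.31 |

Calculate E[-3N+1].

-6.74

E[-3N+1] = Σ (-3n+1)·P(N=n)
 = (-2)·0.23 + (-5)·0.27 + (-8)·0.19 + (-11)·0.31
 = (-0.46) + (-1.35) + (-1.52) + (-3.41)
 = -6.74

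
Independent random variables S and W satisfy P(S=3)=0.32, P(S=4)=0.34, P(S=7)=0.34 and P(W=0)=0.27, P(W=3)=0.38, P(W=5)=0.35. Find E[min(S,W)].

2.547

E[min(S,W)] = Σ_s Σ_w min(s,w) · P(S=s)P(W=w)
 = 0·0.0864 + 3·0.1216 + 3·0.112 + 0·0.0918 + 3·0.1292 + 4·0.119 + 0·0.0918 + 3·0.1292 + 5·0.119
 = 0 + 0.3648 + 0.336 + 0 + 0.3876 + 0.476 + 0 + 0.3876 + 0.595
 = 2.547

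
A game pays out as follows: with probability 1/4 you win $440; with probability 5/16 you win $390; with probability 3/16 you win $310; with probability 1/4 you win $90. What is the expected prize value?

312.5

E[payout] = 440·1/4 + 390·5/16 + 310·3/16 + 90·1/4
 = 110 + 975/8 + 465/8 + 45/2
 = 625/2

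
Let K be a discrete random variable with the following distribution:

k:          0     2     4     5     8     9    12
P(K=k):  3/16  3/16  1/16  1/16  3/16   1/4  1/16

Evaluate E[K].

E[K] = Σ k·P(K=k)
 = 0·3/16 + 2·3/16 + 4·1/16 + 5·1/16 + 8·3/16 + 9·1/4 + 12·1/16
 = 0 + 3/8 + 1/4 + 5/16 + 3/2 + 9/4 + 3/4
 = 87/16

5.4375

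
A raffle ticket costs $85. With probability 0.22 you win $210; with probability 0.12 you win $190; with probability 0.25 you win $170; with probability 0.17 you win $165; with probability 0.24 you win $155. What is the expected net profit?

E[payout] = 210·0.22 + 190·0.12 + 170·0.25 + 165·0.17 + 155·0.24
 = 46.2 + 22.8 + 42.5 + 28.05 + 37.2
 = 176.75
Net = 176.75 - 85 = 91.75

91.75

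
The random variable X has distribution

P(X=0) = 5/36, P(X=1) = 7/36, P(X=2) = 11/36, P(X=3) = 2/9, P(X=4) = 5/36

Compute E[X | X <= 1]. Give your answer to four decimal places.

P(X <= 1) = 5/36 + 7/36 = 1/3.
E[X | X <= 1] = [0·5/36 + 1·7/36] / (1/3)
 = 7/36 / (1/3)
 = 7/12

0.5833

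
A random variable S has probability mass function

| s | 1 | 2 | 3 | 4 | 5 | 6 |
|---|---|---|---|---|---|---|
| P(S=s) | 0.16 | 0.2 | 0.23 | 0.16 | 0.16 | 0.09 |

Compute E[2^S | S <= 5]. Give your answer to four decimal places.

P(S <= 5) = 0.16 + 0.2 + 0.23 + 0.16 + 0.16 = 0.91.
E[2^S | S <= 5] = [2·0.16 + 4·0.2 + 8·0.23 + 16·0.16 + 32·0.16] / 0.91
 = 10.64 / 0.91
 = 152/13

11.6923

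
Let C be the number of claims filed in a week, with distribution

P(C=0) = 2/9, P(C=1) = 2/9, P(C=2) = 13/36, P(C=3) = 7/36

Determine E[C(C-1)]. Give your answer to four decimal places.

1.8889

E[C(C-1)] = Σ c(c-1)·P(C=c)
 = 0·2/9 + 0·2/9 + 2·13/36 + 6·7/36
 = 0 + 0 + 13/18 + 7/6
 = 17/9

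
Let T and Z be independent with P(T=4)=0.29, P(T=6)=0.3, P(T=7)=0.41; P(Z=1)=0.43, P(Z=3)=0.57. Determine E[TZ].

E[TZ] = Σ_t Σ_z tz · P(T=t)P(Z=z)
 = 4·0.1247 + 12·0.1653 + 6·0.129 + 18·0.171 + 7·0.1763 + 21·0.2337
 = 0.4988 + 1.9836 + 0.774 + 3.078 + 1.2341 + 4.9077
 = 12.4762

12.4762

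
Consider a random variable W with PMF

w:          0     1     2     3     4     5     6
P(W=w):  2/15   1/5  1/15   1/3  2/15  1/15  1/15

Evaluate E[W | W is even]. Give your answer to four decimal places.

P(W is even) = 2/15 + 1/15 + 2/15 + 1/15 = 2/5.
E[W | W is even] = [0·2/15 + 2·1/15 + 4·2/15 + 6·1/15] / (2/5)
 = 16/15 / (2/5)
 = 8/3

2.6667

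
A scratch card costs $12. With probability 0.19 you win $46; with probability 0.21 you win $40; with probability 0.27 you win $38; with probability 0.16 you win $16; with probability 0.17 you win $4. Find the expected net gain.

E[payout] = 46·0.19 + 40·0.21 + 38·0.27 + 16·0.16 + 4·0.17
 = 8.74 + 8.4 + 10.26 + 2.56 + 0.68
 = 30.64
Net = 30.64 - 12 = 18.64

18.64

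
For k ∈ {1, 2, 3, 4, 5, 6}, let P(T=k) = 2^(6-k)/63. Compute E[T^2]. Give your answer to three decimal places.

5.048

E[T^2] = Σ t^2·P(T=t)
 = 1·32/63 + 4·16/63 + 9·8/63 + 16·4/63 + 25·2/63 + 36·1/63
 = 32/63 + 64/63 + 8/7 + 64/63 + 50/63 + 4/7
 = 106/21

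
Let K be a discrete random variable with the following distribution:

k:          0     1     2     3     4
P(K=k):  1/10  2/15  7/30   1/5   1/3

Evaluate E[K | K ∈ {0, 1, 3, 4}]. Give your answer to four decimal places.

2.6957

P(K ∈ {0, 1, 3, 4}) = 1/10 + 2/15 + 1/5 + 1/3 = 23/30.
E[K | K ∈ {0, 1, 3, 4}] = [0·1/10 + 1·2/15 + 3·1/5 + 4·1/3] / (23/30)
 = 31/15 / (23/30)
 = 62/23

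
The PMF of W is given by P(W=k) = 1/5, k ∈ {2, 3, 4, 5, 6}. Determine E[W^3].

E[W^3] = Σ w^3·P(W=w)
 = 8·1/5 + 27·1/5 + 64·1/5 + 125·1/5 + 216·1/5
 = 8/5 + 27/5 + 64/5 + 25 + 216/5
 = 88

88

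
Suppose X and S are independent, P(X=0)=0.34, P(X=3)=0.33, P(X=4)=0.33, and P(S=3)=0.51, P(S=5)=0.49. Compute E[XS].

9.1938

E[XS] = Σ_x Σ_s xs · P(X=x)P(S=s)
 = 0·0.1734 + 0·0.1666 + 9·0.1683 + 15·0.1617 + 12·0.1683 + 20·0.1617
 = 0 + 0 + 1.5147 + 2.4255 + 2.0196 + 3.234
 = 9.1938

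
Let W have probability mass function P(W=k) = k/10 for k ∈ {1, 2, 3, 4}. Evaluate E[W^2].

10

E[W^2] = Σ w^2·P(W=w)
 = 1·1/10 + 4·1/5 + 9·3/10 + 16·2/5
 = 1/10 + 4/5 + 27/10 + 32/5
 = 10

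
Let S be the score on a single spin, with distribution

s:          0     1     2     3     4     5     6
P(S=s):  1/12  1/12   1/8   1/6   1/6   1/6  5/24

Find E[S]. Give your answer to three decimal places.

E[S] = Σ s·P(S=s)
 = 0·1/12 + 1·1/12 + 2·1/8 + 3·1/6 + 4·1/6 + 5·1/6 + 6·5/24
 = 0 + 1/12 + 1/4 + 1/2 + 2/3 + 5/6 + 5/4
 = 43/12

3.583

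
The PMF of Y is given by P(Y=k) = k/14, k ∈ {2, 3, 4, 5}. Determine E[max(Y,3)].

E[max(Y,3)] = Σ max(y,3)·P(Y=y)
 = 3·1/7 + 3·3/14 + 4·2/7 + 5·5/14
 = 3/7 + 9/14 + 8/7 + 25/14
 = 4

4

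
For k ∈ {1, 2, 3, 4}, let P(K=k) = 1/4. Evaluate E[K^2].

E[K^2] = Σ k^2·P(K=k)
 = 1·1/4 + 4·1/4 + 9·1/4 + 16·1/4
 = 1/4 + 1 + 9/4 + 4
 = 15/2

7.5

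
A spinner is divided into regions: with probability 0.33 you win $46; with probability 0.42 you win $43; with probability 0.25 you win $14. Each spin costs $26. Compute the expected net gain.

10.74

E[payout] = 46·0.33 + 43·0.42 + 14·0.25
 = 15.18 + 18.06 + 3.5
 = 36.74
Net = 36.74 - 26 = 10.74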